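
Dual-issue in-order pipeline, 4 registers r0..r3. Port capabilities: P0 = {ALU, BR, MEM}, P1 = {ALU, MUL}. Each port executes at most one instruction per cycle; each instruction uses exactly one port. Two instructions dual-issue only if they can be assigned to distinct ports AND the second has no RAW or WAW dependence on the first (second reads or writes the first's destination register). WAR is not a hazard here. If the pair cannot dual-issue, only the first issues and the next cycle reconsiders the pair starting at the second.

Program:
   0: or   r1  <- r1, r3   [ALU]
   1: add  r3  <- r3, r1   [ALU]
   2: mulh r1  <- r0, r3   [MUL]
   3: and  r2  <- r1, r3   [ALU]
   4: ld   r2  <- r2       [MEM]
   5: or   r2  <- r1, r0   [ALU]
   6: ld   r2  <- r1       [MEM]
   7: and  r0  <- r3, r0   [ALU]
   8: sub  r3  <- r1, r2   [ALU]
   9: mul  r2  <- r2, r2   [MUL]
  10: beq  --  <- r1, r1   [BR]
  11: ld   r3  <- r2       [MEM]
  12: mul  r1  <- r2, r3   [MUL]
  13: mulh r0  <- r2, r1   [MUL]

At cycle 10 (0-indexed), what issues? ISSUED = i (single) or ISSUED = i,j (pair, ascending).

ISSUED = 12

t=0 i0:or ; RAW r1
t=1 i1:add ; RAW r3
t=2 i2:mulh ; RAW r1
t=3 i3:and ; RAW+WAW r2
t=4 i4:ld ; WAW r2
t=5 i5:or ; WAW r2
t=6 i6/i7:ld;and ; dual
t=7 i8/i9:sub;mul ; dual
t=8 i10:beq ; no-port BR/MEM
t=9 i11:ld ; RAW r3
t=10 i12:mul ; no-port MUL/MUL
t=11 i13:mulh ; tail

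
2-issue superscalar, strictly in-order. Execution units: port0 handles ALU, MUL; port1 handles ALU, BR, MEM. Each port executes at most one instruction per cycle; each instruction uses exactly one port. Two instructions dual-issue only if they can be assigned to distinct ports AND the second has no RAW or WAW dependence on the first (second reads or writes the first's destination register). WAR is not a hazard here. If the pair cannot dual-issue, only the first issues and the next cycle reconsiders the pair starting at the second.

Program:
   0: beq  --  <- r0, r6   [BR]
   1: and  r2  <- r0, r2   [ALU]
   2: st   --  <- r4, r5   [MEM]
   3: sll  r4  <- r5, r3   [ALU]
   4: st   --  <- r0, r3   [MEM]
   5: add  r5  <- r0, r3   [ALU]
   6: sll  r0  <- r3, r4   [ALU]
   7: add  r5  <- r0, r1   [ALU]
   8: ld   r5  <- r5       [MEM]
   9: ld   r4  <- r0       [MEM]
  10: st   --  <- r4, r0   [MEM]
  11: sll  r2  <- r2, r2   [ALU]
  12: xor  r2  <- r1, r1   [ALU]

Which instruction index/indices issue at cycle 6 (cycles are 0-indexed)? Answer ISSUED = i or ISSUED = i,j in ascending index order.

c0: i0/i1 beq/and  pair
c1: i2/i3 st/sll  pair
c2: i4/i5 st/add  pair
c3: i6 sll  RAW r0
c4: i7 add  RAW+WAW r5
c5: i8 ld  no-port MEM/MEM
c6: i9 ld  no-port MEM/MEM
c7: i10/i11 st/sll  pair
c8: i12 xor  tail

ISSUED = 9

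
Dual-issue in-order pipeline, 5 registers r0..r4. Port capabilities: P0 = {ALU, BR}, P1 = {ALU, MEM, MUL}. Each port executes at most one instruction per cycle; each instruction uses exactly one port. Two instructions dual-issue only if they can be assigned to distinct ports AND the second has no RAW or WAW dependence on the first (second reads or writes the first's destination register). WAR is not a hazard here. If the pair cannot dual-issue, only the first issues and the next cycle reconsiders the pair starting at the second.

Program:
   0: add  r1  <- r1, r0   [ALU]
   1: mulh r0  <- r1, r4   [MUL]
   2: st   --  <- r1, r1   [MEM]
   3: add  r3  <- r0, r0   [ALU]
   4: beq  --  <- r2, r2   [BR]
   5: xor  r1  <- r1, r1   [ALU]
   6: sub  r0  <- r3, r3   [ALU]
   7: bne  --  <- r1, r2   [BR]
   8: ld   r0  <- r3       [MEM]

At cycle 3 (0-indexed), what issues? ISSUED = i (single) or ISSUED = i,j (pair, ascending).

ISSUED = 4,5

  cy0 -> i0 (add.ALU) RAW r1
  cy1 -> i1 (mulh.MUL) no-port MUL/MEM
  cy2 -> i2+i3 (st.MEM/add.ALU) 2-wide
  cy3 -> i4+i5 (beq.BR/xor.ALU) 2-wide
  cy4 -> i6+i7 (sub.ALU/bne.BR) 2-wide
  cy5 -> i8 (ld.MEM) tail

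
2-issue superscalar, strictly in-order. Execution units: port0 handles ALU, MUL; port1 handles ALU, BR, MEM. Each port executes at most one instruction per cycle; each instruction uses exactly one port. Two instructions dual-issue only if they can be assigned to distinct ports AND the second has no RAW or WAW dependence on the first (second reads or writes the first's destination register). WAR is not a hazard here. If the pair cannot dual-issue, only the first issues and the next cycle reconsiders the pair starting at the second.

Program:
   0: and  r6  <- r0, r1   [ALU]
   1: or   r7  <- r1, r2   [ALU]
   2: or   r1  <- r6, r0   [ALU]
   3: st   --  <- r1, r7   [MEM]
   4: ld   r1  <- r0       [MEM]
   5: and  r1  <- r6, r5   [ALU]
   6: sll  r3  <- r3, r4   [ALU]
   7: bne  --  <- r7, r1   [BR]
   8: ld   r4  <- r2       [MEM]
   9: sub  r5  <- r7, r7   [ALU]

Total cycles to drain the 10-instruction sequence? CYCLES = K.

  cy0 -> i0,i1 (and/or) pair
  cy1 -> i2 (or) RAW r1
  cy2 -> i3 (st) no-port MEM/MEM
  cy3 -> i4 (ld) WAW r1
  cy4 -> i5,i6 (and/sll) pair
  cy5 -> i7 (bne) no-port BR/MEM
  cy6 -> i8,i9 (ld/sub) pair

CYCLES = 7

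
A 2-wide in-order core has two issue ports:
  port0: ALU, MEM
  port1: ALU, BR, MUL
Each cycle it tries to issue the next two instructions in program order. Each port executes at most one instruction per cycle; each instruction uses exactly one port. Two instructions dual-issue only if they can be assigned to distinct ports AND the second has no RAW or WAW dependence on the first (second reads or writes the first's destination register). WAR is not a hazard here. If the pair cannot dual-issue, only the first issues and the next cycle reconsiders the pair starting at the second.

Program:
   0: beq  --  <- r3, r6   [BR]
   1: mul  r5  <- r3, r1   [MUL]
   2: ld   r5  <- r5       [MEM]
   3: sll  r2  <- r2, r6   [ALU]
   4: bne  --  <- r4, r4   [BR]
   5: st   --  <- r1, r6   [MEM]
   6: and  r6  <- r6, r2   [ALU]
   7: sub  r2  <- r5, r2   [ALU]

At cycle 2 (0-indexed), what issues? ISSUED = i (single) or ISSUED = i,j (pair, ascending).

[0] i0  beq  -- no-port BR/MUL
[1] i1  mul  -- RAW+WAW r5
[2] i2/i3  ld+sll  -- 2-wide
[3] i4/i5  bne+st  -- 2-wide
[4] i6/i7  and+sub  -- 2-wide

ISSUED = 2,3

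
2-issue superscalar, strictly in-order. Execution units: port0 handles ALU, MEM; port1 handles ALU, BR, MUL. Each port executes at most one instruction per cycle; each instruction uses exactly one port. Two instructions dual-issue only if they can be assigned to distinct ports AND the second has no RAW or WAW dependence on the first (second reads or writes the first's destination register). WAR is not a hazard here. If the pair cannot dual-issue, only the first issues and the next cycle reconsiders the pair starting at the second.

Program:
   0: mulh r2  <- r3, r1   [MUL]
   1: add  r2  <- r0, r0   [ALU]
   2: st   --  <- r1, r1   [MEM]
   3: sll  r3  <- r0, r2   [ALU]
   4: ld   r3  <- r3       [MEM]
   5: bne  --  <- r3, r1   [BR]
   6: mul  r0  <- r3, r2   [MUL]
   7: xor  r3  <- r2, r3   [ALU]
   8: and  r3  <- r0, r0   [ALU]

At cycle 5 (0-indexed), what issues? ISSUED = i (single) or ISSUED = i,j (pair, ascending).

#0 head=0: mulh i0 WAW r2
#1 head=1: add+st i1&i2 2-wide
#2 head=3: sll i3 RAW+WAW r3
#3 head=4: ld i4 RAW r3
#4 head=5: bne i5 no-port BR/MUL
#5 head=6: mul+xor i6&i7 2-wide
#6 head=8: and i8 tail

ISSUED = 6,7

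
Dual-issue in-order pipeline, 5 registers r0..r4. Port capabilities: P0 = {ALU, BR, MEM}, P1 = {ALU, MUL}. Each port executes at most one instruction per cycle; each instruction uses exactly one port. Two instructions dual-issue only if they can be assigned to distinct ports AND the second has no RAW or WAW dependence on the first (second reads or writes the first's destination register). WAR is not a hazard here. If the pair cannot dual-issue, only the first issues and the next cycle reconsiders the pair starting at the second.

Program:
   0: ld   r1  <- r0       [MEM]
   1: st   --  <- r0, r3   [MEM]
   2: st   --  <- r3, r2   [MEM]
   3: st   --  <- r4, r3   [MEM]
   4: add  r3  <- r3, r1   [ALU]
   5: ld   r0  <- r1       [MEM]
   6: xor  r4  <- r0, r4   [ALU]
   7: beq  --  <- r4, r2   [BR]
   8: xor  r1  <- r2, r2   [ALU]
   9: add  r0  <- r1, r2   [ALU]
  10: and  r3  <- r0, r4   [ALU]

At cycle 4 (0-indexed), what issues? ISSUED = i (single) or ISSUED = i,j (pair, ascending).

[0] i0  ld  -- no-port MEM/MEM
[1] i1  st  -- no-port MEM/MEM
[2] i2  st  -- no-port MEM/MEM
[3] i3/i4  st+add  -- dual
[4] i5  ld  -- RAW r0
[5] i6  xor  -- RAW r4
[6] i7/i8  beq+xor  -- dual
[7] i9  add  -- RAW r0
[8] i10  and  -- tail

ISSUED = 5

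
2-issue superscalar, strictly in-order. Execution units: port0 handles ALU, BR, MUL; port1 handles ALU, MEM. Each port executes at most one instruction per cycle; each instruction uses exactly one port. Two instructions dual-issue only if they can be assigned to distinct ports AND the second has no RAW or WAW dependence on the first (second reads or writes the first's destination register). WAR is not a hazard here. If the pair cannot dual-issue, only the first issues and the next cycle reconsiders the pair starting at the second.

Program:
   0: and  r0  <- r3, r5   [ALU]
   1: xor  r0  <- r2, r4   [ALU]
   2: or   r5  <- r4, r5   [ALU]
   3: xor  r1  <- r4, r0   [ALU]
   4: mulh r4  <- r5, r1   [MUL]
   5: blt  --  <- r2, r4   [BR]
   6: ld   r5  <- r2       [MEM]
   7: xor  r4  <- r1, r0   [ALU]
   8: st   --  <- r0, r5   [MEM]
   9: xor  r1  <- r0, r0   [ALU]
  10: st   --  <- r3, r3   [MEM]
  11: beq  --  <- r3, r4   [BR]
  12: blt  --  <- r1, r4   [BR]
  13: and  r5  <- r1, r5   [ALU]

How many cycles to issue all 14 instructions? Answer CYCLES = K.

CYCLES = 9

[0] i0  and  -- WAW r0
[1] i1+i2  xor or  -- dual
[2] i3  xor  -- RAW r1
[3] i4  mulh  -- no-port MUL/BR
[4] i5+i6  blt ld  -- dual
[5] i7+i8  xor st  -- dual
[6] i9+i10  xor st  -- dual
[7] i11  beq  -- no-port BR/BR
[8] i12+i13  blt and  -- dual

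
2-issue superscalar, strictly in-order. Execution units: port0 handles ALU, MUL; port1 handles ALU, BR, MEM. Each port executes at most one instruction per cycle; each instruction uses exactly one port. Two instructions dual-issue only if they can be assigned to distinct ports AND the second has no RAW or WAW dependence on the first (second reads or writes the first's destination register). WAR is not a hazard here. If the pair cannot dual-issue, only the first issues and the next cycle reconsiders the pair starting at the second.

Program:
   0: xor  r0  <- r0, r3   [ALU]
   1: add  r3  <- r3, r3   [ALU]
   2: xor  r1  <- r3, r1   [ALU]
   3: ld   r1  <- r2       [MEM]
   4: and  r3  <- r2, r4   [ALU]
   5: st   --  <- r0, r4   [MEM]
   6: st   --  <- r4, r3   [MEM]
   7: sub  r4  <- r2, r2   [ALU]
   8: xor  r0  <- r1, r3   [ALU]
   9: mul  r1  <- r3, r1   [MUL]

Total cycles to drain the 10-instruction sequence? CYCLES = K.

CYCLES = 6

c0: i0,i1 xor.ALU+add.ALU  pair
c1: i2 xor.ALU  WAW r1
c2: i3,i4 ld.MEM+and.ALU  pair
c3: i5 st.MEM  no-port MEM/MEM
c4: i6,i7 st.MEM+sub.ALU  pair
c5: i8,i9 xor.ALU+mul.MUL  pair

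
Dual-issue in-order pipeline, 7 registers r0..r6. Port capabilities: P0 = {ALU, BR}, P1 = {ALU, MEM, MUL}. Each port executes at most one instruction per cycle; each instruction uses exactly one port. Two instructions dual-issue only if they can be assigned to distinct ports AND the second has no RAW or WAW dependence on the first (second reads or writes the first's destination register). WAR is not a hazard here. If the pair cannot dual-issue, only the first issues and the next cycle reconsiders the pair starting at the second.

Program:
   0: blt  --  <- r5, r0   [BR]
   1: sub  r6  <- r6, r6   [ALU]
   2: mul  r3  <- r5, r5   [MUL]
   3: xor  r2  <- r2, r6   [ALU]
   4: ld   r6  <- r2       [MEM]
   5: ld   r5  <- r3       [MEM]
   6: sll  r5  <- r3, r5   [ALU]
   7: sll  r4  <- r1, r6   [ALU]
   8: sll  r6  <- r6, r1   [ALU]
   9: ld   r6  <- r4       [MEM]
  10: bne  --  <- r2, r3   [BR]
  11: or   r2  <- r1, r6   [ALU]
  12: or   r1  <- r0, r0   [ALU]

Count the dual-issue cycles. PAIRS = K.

0. blt.BR sub.ALU @i0/i1  | 2-wide
1. mul.MUL xor.ALU @i2/i3  | 2-wide
2. ld.MEM @i4  | no-port MEM/MEM
3. ld.MEM @i5  | RAW+WAW r5
4. sll.ALU sll.ALU @i6/i7  | 2-wide
5. sll.ALU @i8  | WAW r6
6. ld.MEM bne.BR @i9/i10  | 2-wide
7. or.ALU or.ALU @i11/i12  | 2-wide

PAIRS = 5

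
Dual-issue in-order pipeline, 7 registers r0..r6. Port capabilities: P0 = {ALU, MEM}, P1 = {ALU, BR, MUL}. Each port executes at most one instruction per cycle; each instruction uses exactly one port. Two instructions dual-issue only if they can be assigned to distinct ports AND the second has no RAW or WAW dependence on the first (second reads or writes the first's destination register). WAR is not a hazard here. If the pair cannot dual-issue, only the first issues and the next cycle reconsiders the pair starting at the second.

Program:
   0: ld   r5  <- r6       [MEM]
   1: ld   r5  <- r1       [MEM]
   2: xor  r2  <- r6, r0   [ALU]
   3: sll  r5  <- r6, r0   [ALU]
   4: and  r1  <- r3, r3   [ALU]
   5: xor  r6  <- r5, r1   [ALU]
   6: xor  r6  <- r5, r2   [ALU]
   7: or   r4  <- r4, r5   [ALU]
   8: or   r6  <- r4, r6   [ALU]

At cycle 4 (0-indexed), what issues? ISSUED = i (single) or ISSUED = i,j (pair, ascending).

ISSUED = 6,7

0. ld @i0  | no-port MEM/MEM
1. ld+xor @i1/i2  | 2-wide
2. sll+and @i3/i4  | 2-wide
3. xor @i5  | WAW r6
4. xor+or @i6/i7  | 2-wide
5. or @i8  | tail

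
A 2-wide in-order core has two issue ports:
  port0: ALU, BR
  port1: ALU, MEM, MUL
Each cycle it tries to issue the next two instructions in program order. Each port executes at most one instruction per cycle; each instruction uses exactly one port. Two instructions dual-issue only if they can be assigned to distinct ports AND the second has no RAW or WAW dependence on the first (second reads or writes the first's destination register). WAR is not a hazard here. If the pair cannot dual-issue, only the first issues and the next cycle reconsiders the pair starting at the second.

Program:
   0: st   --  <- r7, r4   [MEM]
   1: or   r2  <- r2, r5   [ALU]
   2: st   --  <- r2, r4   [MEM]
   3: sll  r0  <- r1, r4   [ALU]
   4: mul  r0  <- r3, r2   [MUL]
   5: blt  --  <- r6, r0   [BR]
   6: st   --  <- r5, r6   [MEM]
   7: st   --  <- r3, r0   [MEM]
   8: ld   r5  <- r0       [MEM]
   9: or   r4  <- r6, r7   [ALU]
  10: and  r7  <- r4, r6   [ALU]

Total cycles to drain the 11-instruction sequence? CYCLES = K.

CYCLES = 7

#0 head=0: st/or i0,i1 2-wide
#1 head=2: st/sll i2,i3 2-wide
#2 head=4: mul i4 RAW r0
#3 head=5: blt/st i5,i6 2-wide
#4 head=7: st i7 no-port MEM/MEM
#5 head=8: ld/or i8,i9 2-wide
#6 head=10: and i10 tail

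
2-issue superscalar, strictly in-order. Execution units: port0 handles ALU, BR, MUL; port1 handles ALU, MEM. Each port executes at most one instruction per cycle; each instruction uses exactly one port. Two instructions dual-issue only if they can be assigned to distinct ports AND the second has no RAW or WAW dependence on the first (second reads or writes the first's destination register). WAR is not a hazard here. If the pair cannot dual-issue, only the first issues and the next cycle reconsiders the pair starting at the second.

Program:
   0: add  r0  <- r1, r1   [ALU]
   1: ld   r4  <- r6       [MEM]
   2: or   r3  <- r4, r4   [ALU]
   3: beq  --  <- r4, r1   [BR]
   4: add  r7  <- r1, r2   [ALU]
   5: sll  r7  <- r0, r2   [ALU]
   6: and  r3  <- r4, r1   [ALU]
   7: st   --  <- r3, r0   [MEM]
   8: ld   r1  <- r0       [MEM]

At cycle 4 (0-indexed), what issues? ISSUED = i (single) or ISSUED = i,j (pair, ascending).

ISSUED = 7

t=0 i0/i1:add+ld ; 2-wide
t=1 i2/i3:or+beq ; 2-wide
t=2 i4:add ; WAW r7
t=3 i5/i6:sll+and ; 2-wide
t=4 i7:st ; no-port MEM/MEM
t=5 i8:ld ; tail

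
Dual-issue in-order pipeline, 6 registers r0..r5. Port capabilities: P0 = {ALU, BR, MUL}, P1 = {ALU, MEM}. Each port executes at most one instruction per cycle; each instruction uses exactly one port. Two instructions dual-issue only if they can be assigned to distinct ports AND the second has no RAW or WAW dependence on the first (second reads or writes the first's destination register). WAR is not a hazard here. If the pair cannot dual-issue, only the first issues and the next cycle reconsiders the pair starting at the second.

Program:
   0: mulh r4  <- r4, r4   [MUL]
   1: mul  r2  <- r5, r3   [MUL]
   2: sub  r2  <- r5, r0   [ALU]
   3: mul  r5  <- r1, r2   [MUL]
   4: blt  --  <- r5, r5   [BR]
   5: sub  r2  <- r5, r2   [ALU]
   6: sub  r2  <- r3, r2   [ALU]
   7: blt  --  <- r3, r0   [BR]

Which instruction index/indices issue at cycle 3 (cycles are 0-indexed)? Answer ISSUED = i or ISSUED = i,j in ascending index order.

c0: i0 mulh  no-port MUL/MUL
c1: i1 mul  WAW r2
c2: i2 sub  RAW r2
c3: i3 mul  no-port MUL/BR
c4: i4+i5 blt+sub  dual
c5: i6+i7 sub+blt  dual

ISSUED = 3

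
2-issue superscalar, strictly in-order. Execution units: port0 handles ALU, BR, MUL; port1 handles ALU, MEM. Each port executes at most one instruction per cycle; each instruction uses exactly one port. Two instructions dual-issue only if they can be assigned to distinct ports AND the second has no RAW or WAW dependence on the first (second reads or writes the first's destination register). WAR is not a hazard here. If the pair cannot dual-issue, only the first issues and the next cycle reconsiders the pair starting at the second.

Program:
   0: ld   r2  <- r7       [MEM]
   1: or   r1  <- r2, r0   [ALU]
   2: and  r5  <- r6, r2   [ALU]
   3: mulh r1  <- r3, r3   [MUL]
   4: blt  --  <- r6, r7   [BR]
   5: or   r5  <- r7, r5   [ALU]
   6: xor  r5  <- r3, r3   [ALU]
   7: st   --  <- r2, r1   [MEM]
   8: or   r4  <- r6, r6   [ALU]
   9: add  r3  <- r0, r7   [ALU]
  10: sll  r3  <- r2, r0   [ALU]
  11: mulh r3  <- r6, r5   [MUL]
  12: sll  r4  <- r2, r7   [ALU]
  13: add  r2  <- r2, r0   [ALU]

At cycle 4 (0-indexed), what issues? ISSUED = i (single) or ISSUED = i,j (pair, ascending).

ISSUED = 6,7

  cy0 -> i0 (ld) RAW r2
  cy1 -> i1/i2 (or and) 2-wide
  cy2 -> i3 (mulh) no-port MUL/BR
  cy3 -> i4/i5 (blt or) 2-wide
  cy4 -> i6/i7 (xor st) 2-wide
  cy5 -> i8/i9 (or add) 2-wide
  cy6 -> i10 (sll) WAW r3
  cy7 -> i11/i12 (mulh sll) 2-wide
  cy8 -> i13 (add) tail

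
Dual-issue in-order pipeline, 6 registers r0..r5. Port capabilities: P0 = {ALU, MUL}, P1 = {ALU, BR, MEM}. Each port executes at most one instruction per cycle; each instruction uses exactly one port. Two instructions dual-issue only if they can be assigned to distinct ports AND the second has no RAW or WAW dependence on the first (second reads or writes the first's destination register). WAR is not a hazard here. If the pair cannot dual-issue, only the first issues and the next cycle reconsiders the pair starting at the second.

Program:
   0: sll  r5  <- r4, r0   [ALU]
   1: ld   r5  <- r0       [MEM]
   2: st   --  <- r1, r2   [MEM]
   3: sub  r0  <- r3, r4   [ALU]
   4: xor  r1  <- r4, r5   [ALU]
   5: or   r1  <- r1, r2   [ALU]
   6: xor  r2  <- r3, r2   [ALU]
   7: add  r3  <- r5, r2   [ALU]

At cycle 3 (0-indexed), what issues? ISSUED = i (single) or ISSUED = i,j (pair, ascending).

ISSUED = 4

  cy0 -> i0 (sll.ALU) WAW r5
  cy1 -> i1 (ld.MEM) no-port MEM/MEM
  cy2 -> i2,i3 (st.MEM;sub.ALU) pair
  cy3 -> i4 (xor.ALU) RAW+WAW r1
  cy4 -> i5,i6 (or.ALU;xor.ALU) pair
  cy5 -> i7 (add.ALU) tail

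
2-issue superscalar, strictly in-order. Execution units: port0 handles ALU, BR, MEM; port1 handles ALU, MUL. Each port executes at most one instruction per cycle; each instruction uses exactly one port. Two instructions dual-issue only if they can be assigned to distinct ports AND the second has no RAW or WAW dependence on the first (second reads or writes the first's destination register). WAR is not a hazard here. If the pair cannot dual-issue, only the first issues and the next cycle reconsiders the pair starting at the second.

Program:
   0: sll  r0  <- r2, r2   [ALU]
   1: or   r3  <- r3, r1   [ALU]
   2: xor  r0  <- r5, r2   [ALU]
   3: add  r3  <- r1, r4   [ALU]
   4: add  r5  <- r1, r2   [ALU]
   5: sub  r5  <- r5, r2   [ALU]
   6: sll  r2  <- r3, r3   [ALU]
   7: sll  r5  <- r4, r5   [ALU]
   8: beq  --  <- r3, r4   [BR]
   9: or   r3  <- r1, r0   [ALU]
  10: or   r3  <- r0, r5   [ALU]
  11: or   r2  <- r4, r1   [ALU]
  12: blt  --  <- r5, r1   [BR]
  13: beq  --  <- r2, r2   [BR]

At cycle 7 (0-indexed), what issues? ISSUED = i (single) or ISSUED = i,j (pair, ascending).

0. sll.ALU+or.ALU @i0+i1  | pair
1. xor.ALU+add.ALU @i2+i3  | pair
2. add.ALU @i4  | RAW+WAW r5
3. sub.ALU+sll.ALU @i5+i6  | pair
4. sll.ALU+beq.BR @i7+i8  | pair
5. or.ALU @i9  | WAW r3
6. or.ALU+or.ALU @i10+i11  | pair
7. blt.BR @i12  | no-port BR/BR
8. beq.BR @i13  | tail

ISSUED = 12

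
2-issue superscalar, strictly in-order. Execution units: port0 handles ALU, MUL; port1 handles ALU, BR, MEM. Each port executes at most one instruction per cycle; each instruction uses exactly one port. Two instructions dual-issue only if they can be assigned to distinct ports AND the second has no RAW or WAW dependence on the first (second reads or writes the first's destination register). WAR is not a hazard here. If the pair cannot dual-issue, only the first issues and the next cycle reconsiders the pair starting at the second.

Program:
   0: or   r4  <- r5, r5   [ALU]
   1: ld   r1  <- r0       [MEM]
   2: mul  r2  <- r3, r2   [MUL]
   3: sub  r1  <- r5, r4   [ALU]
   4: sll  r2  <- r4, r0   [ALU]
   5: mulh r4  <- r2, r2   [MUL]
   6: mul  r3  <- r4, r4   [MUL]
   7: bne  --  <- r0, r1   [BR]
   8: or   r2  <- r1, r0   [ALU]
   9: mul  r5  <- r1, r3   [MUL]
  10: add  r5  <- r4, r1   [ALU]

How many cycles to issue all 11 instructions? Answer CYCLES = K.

#0 head=0: or.ALU ld.MEM i0&i1 pair
#1 head=2: mul.MUL sub.ALU i2&i3 pair
#2 head=4: sll.ALU i4 RAW r2
#3 head=5: mulh.MUL i5 no-port MUL/MUL
#4 head=6: mul.MUL bne.BR i6&i7 pair
#5 head=8: or.ALU mul.MUL i8&i9 pair
#6 head=10: add.ALU i10 tail

CYCLES = 7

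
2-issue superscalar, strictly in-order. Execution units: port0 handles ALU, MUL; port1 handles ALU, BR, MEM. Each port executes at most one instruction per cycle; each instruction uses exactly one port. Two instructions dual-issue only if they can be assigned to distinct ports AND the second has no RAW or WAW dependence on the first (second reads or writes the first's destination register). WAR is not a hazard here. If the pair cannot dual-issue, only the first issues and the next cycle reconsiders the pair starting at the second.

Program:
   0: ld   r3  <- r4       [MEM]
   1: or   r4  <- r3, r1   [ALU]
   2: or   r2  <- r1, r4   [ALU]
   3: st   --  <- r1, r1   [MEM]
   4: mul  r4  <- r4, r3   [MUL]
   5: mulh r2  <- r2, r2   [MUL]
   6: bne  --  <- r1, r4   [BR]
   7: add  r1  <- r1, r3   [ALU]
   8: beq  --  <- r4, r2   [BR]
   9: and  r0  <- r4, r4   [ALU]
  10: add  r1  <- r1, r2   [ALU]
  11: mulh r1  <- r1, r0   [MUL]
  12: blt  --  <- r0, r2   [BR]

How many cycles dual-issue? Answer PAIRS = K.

  cy0 -> i0 (ld.MEM) RAW r3
  cy1 -> i1 (or.ALU) RAW r4
  cy2 -> i2,i3 (or.ALU;st.MEM) 2-wide
  cy3 -> i4 (mul.MUL) no-port MUL/MUL
  cy4 -> i5,i6 (mulh.MUL;bne.BR) 2-wide
  cy5 -> i7,i8 (add.ALU;beq.BR) 2-wide
  cy6 -> i9,i10 (and.ALU;add.ALU) 2-wide
  cy7 -> i11,i12 (mulh.MUL;blt.BR) 2-wide

PAIRS = 5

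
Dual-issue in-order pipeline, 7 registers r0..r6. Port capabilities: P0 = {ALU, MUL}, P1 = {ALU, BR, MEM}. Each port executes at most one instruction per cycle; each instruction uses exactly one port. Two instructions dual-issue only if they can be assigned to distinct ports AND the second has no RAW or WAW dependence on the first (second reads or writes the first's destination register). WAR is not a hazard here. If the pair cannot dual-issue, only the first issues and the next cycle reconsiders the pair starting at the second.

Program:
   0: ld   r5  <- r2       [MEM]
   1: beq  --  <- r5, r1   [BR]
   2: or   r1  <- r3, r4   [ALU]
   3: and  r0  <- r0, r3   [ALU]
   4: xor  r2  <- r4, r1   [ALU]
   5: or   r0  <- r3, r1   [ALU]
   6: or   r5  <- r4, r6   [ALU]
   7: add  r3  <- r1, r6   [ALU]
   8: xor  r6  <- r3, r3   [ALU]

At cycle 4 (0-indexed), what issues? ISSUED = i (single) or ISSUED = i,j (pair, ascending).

c0: i0 ld  no-port MEM/BR
c1: i1/i2 beq or  2-wide
c2: i3/i4 and xor  2-wide
c3: i5/i6 or or  2-wide
c4: i7 add  RAW r3
c5: i8 xor  tail

ISSUED = 7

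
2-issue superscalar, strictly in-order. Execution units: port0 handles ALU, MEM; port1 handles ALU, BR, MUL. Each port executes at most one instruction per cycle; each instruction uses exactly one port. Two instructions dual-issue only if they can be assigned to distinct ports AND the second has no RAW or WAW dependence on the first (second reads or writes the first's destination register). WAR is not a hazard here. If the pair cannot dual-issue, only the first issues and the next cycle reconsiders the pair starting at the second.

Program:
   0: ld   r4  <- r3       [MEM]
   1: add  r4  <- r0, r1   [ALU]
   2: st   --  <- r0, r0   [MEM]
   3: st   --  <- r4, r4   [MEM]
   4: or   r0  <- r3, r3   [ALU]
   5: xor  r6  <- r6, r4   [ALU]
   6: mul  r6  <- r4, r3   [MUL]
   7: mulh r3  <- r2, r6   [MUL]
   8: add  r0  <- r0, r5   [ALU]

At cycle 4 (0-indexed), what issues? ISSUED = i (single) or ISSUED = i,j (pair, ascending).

[0] i0  ld.MEM  -- WAW r4
[1] i1/i2  add.ALU/st.MEM  -- pair
[2] i3/i4  st.MEM/or.ALU  -- pair
[3] i5  xor.ALU  -- WAW r6
[4] i6  mul.MUL  -- no-port MUL/MUL
[5] i7/i8  mulh.MUL/add.ALU  -- pair

ISSUED = 6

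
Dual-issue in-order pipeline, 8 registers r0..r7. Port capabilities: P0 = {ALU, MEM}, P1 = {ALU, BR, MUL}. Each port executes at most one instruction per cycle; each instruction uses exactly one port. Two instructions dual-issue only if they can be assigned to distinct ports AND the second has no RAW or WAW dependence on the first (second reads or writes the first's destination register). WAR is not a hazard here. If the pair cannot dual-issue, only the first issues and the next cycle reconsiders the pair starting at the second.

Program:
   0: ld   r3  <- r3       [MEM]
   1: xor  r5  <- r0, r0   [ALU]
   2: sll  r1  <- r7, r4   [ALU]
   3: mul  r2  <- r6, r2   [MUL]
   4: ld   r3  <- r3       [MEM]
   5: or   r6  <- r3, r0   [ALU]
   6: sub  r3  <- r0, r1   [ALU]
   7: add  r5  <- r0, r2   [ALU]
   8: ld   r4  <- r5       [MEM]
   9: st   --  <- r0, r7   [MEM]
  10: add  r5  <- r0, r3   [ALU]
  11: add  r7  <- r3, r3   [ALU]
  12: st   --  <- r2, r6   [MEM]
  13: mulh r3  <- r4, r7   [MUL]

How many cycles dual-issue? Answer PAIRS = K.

PAIRS = 5

c0: i0,i1 ld.MEM;xor.ALU  2-wide
c1: i2,i3 sll.ALU;mul.MUL  2-wide
c2: i4 ld.MEM  RAW r3
c3: i5,i6 or.ALU;sub.ALU  2-wide
c4: i7 add.ALU  RAW r5
c5: i8 ld.MEM  no-port MEM/MEM
c6: i9,i10 st.MEM;add.ALU  2-wide
c7: i11,i12 add.ALU;st.MEM  2-wide
c8: i13 mulh.MUL  tail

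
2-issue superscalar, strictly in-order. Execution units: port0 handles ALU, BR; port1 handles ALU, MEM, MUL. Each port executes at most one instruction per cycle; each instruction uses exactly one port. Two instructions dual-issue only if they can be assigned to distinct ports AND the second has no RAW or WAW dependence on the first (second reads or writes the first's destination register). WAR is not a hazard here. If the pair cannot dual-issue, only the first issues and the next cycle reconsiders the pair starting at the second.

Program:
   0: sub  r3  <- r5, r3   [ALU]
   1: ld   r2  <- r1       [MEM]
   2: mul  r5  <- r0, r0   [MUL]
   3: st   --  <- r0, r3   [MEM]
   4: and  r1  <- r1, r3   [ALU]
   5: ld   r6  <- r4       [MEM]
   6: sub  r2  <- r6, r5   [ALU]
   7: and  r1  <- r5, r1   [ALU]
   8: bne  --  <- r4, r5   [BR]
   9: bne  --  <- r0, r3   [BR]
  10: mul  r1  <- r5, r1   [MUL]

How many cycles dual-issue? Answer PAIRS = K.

c0: i0,i1 sub/ld  2-wide
c1: i2 mul  no-port MUL/MEM
c2: i3,i4 st/and  2-wide
c3: i5 ld  RAW r6
c4: i6,i7 sub/and  2-wide
c5: i8 bne  no-port BR/BR
c6: i9,i10 bne/mul  2-wide

PAIRS = 4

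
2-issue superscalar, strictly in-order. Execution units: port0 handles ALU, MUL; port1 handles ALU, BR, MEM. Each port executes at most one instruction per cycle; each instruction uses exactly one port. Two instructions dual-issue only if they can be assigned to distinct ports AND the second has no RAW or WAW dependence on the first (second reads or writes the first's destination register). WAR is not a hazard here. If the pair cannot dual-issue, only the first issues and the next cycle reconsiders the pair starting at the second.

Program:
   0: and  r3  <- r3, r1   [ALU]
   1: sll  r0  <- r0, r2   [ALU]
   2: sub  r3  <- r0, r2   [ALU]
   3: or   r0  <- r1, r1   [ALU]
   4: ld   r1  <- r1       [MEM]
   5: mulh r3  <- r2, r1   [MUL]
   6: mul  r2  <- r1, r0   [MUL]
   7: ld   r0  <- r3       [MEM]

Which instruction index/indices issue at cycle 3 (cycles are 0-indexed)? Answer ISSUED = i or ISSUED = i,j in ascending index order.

ISSUED = 5

#0 head=0: and;sll i0/i1 dual
#1 head=2: sub;or i2/i3 dual
#2 head=4: ld i4 RAW r1
#3 head=5: mulh i5 no-port MUL/MUL
#4 head=6: mul;ld i6/i7 dual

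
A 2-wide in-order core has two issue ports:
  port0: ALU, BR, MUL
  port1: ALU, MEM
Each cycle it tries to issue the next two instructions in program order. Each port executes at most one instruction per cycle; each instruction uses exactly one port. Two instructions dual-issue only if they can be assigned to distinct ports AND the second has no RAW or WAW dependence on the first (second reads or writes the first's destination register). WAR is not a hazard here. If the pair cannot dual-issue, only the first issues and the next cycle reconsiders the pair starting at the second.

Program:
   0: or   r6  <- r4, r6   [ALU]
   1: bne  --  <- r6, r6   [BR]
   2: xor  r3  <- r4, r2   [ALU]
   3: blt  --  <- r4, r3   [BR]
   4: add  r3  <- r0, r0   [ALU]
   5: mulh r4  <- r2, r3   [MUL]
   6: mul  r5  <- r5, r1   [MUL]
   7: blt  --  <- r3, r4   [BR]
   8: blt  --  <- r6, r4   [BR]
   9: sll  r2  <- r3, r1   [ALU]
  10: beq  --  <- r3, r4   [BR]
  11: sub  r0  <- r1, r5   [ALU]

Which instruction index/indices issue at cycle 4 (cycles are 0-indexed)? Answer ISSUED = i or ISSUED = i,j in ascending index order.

c0: i0 or  RAW r6
c1: i1+i2 bne/xor  dual
c2: i3+i4 blt/add  dual
c3: i5 mulh  no-port MUL/MUL
c4: i6 mul  no-port MUL/BR
c5: i7 blt  no-port BR/BR
c6: i8+i9 blt/sll  dual
c7: i10+i11 beq/sub  dual

ISSUED = 6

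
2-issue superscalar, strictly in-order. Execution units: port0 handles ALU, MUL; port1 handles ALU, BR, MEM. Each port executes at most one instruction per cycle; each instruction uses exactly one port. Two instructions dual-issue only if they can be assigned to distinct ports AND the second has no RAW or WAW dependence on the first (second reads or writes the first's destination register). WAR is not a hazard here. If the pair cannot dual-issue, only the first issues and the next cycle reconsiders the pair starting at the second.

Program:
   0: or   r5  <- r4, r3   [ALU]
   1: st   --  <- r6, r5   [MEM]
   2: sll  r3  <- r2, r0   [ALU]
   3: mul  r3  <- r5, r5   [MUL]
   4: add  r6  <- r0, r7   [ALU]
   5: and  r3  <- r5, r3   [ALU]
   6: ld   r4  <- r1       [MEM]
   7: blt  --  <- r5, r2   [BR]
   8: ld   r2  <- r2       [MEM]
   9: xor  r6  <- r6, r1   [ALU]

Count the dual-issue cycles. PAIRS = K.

  cy0 -> i0 (or) RAW r5
  cy1 -> i1/i2 (st;sll) pair
  cy2 -> i3/i4 (mul;add) pair
  cy3 -> i5/i6 (and;ld) pair
  cy4 -> i7 (blt) no-port BR/MEM
  cy5 -> i8/i9 (ld;xor) pair

PAIRS = 4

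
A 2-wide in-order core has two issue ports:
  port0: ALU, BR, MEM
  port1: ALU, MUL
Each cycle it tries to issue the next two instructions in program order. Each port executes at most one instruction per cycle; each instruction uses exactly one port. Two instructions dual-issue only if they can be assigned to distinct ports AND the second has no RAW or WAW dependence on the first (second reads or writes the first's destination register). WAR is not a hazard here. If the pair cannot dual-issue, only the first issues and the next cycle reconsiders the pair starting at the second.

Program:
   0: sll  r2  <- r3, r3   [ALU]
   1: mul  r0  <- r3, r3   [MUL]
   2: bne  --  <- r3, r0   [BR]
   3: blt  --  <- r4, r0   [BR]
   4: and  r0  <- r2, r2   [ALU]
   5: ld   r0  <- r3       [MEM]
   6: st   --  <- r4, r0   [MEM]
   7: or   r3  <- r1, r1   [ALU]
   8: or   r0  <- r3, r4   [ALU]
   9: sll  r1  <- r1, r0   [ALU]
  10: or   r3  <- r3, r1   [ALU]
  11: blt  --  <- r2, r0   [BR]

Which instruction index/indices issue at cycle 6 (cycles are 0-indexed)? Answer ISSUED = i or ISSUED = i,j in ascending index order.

c0: i0,i1 sll mul  pair
c1: i2 bne  no-port BR/BR
c2: i3,i4 blt and  pair
c3: i5 ld  no-port MEM/MEM
c4: i6,i7 st or  pair
c5: i8 or  RAW r0
c6: i9 sll  RAW r1
c7: i10,i11 or blt  pair

ISSUED = 9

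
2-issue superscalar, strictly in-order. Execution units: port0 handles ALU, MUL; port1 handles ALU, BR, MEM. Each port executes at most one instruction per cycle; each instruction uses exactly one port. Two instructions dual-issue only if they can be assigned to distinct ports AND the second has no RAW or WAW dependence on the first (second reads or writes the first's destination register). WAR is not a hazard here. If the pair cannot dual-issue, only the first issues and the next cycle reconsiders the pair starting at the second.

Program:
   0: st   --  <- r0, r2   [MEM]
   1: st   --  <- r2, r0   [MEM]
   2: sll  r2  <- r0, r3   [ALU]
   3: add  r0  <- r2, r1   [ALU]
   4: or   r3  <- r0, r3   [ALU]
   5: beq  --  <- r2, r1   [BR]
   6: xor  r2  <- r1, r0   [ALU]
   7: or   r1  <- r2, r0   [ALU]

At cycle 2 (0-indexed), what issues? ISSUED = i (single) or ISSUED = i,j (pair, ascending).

ISSUED = 3

t=0 i0:st ; no-port MEM/MEM
t=1 i1&i2:st+sll ; dual
t=2 i3:add ; RAW r0
t=3 i4&i5:or+beq ; dual
t=4 i6:xor ; RAW r2
t=5 i7:or ; tail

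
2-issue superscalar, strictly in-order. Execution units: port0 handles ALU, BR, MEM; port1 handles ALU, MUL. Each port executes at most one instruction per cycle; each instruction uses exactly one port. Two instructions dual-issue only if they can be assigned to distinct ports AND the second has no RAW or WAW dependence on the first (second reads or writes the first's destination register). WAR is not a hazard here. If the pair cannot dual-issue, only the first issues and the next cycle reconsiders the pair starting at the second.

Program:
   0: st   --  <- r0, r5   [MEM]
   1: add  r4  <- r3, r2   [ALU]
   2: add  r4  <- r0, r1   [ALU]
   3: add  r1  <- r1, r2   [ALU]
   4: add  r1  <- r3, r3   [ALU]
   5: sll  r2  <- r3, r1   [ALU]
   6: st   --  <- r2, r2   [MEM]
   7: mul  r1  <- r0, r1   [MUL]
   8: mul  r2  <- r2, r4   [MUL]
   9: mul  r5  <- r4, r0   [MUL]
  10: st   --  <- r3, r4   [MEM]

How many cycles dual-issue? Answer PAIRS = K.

0. st+add @i0/i1  | dual
1. add+add @i2/i3  | dual
2. add @i4  | RAW r1
3. sll @i5  | RAW r2
4. st+mul @i6/i7  | dual
5. mul @i8  | no-port MUL/MUL
6. mul+st @i9/i10  | dual

PAIRS = 4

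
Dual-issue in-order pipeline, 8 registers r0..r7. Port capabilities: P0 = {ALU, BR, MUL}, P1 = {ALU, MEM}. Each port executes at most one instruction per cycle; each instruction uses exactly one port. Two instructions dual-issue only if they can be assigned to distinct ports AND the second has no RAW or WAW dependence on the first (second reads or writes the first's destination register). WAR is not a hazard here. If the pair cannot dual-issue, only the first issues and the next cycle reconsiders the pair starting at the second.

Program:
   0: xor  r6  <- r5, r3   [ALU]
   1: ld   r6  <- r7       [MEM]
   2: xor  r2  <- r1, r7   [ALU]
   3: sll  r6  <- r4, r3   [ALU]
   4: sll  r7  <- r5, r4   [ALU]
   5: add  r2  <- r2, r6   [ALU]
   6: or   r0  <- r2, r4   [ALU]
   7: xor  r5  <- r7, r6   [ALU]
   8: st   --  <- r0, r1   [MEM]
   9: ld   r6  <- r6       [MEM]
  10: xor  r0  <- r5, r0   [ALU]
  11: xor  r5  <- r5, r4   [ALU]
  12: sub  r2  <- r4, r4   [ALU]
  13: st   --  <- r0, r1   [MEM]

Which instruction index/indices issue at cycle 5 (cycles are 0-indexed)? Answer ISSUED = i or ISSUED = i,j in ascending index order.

c0: i0 xor.ALU  WAW r6
c1: i1+i2 ld.MEM;xor.ALU  pair
c2: i3+i4 sll.ALU;sll.ALU  pair
c3: i5 add.ALU  RAW r2
c4: i6+i7 or.ALU;xor.ALU  pair
c5: i8 st.MEM  no-port MEM/MEM
c6: i9+i10 ld.MEM;xor.ALU  pair
c7: i11+i12 xor.ALU;sub.ALU  pair
c8: i13 st.MEM  tail

ISSUED = 8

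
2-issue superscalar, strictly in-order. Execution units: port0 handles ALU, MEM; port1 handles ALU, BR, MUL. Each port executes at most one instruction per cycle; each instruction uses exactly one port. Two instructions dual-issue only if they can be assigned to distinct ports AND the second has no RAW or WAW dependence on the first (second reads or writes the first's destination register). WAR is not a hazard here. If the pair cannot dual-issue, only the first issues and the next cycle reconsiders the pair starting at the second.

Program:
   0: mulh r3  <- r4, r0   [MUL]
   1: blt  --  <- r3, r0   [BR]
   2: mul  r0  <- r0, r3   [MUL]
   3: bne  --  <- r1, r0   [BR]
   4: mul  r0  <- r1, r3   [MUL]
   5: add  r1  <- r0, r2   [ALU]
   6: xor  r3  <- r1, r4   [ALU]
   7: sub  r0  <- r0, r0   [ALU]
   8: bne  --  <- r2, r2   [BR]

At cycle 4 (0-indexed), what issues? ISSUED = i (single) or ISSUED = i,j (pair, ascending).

  cy0 -> i0 (mulh.MUL) no-port MUL/BR
  cy1 -> i1 (blt.BR) no-port BR/MUL
  cy2 -> i2 (mul.MUL) no-port MUL/BR
  cy3 -> i3 (bne.BR) no-port BR/MUL
  cy4 -> i4 (mul.MUL) RAW r0
  cy5 -> i5 (add.ALU) RAW r1
  cy6 -> i6/i7 (xor.ALU/sub.ALU) pair
  cy7 -> i8 (bne.BR) tail

ISSUED = 4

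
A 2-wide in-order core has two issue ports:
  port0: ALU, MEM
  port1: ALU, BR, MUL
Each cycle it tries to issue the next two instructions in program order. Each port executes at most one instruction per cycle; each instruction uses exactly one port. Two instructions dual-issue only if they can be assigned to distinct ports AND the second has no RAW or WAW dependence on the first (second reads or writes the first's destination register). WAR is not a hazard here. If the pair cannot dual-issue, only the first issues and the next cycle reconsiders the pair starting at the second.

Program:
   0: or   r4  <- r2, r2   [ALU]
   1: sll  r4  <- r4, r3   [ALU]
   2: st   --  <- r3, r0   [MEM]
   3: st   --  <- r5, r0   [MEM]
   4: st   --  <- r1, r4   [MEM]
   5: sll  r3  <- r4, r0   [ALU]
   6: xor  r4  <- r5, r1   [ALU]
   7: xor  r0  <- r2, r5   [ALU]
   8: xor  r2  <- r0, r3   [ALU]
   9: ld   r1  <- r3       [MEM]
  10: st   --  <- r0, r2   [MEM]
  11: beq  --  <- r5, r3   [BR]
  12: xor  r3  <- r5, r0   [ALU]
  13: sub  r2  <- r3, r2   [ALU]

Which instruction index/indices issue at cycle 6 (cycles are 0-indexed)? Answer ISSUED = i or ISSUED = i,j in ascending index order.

c0: i0 or.ALU  RAW+WAW r4
c1: i1/i2 sll.ALU+st.MEM  2-wide
c2: i3 st.MEM  no-port MEM/MEM
c3: i4/i5 st.MEM+sll.ALU  2-wide
c4: i6/i7 xor.ALU+xor.ALU  2-wide
c5: i8/i9 xor.ALU+ld.MEM  2-wide
c6: i10/i11 st.MEM+beq.BR  2-wide
c7: i12 xor.ALU  RAW r3
c8: i13 sub.ALU  tail

ISSUED = 10,11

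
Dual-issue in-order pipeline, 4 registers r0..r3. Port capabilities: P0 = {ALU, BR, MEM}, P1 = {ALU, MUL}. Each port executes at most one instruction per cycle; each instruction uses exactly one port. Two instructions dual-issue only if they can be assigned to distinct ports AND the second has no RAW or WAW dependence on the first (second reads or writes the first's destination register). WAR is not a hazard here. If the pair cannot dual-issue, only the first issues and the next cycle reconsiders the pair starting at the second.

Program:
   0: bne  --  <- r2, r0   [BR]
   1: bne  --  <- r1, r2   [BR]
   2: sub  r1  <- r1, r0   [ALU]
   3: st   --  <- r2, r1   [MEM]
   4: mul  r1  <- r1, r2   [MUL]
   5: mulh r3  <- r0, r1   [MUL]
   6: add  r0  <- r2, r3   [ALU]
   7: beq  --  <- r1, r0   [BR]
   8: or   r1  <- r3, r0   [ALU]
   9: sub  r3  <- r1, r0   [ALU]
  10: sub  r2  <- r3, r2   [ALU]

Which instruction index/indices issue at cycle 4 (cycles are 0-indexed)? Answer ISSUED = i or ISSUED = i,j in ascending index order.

ISSUED = 6

  cy0 -> i0 (bne.BR) no-port BR/BR
  cy1 -> i1,i2 (bne.BR sub.ALU) pair
  cy2 -> i3,i4 (st.MEM mul.MUL) pair
  cy3 -> i5 (mulh.MUL) RAW r3
  cy4 -> i6 (add.ALU) RAW r0
  cy5 -> i7,i8 (beq.BR or.ALU) pair
  cy6 -> i9 (sub.ALU) RAW r3
  cy7 -> i10 (sub.ALU) tail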